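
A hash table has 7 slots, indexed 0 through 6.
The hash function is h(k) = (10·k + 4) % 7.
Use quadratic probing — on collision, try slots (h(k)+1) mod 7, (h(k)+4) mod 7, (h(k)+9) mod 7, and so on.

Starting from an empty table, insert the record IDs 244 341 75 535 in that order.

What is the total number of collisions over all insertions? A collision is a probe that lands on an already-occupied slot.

244: h=1 → slot 1
341: h=5 → slot 5
75: h=5, probe 5,6 → slot 6
535: h=6, probe 6,0 → slot 0
Table: [535, 244, —, —, —, 341, 75]

2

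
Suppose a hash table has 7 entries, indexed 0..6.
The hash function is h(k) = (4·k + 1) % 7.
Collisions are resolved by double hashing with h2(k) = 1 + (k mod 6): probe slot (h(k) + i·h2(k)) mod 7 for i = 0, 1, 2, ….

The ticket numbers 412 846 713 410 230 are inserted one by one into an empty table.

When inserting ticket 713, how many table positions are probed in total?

2

Insert 412: h=4, slot 4 empty → index 4.
Insert 846: h=4, h2=1, slot 4 occupied → index 5.
Insert 713: h=4, h2=6, slot 4 occupied → index 3.
Insert 410: h=3, h2=3, slot 3 occupied → index 6.
Insert 230: h=4, h2=3, slot 4 occupied → index 0.
Table: [230, ∅, ∅, 713, 412, 846, 410]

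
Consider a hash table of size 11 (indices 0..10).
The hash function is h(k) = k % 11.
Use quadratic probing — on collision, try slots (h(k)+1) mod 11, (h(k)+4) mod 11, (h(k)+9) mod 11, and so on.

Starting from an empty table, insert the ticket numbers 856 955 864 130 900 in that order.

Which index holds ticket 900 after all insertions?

7

856: h=9 → slot 9
955: h=9, probe 9,10 → slot 10
864: h=6 → slot 6
130: h=9, probe 9,10,2 → slot 2
900: h=9, probe 9,10,2,7 → slot 7
Table: [∅, ∅, 130, ∅, ∅, ∅, 864, 900, ∅, 856, 955]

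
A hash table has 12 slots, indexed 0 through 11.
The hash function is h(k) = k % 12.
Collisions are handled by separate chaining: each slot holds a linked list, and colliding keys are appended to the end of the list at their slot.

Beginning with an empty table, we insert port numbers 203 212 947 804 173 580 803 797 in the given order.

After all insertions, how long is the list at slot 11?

203 -> bucket 11
212 -> bucket 8
947 -> bucket 11 (collision)
804 -> bucket 0
173 -> bucket 5
580 -> bucket 4
803 -> bucket 11 (collision)
797 -> bucket 5 (collision)
Final buckets:
0: 804
1: _
2: _
3: _
4: 580
5: 173 -> 797
6: _
7: _
8: 212
9: _
10: _
11: 203 -> 947 -> 803

3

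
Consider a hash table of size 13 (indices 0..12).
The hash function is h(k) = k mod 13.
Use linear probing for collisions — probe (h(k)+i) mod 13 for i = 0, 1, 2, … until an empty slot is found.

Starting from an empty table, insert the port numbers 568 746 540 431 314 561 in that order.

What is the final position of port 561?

568: h=9 -> slot 9
746: h=5 -> slot 5
540: h=7 -> slot 7
431: h=2 -> slot 2
314: h=2, probe 2,3 -> slot 3
561: h=2, probe 2,3,4 -> slot 4
Table: [-, -, 431, 314, 561, 746, -, 540, -, 568, -, -, -]

4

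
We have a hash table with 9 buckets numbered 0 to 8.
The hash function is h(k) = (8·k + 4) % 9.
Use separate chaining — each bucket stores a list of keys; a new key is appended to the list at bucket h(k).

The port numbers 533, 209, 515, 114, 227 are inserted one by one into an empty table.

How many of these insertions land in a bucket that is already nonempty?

533 -> bucket 2
209 -> bucket 2 (collision)
515 -> bucket 2 (collision)
114 -> bucket 7
227 -> bucket 2 (collision)
Final buckets:
0: .
1: .
2: 533 -> 209 -> 515 -> 227
3: .
4: .
5: .
6: .
7: 114
8: .

3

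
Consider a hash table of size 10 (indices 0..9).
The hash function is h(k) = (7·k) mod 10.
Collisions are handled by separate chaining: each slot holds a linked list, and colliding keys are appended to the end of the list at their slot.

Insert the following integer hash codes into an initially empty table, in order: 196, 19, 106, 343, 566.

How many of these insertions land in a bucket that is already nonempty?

2

196 -> bucket 2
19 -> bucket 3
106 -> bucket 2 (collision)
343 -> bucket 1
566 -> bucket 2 (collision)
Final buckets:
0: —
1: 343
2: 196 -> 106 -> 566
3: 19
4: —
5: —
6: —
7: —
8: —
9: —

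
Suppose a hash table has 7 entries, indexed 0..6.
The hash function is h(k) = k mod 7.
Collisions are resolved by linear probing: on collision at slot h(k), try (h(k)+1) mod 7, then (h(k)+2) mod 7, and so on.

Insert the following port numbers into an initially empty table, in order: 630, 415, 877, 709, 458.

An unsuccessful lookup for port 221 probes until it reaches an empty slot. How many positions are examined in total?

630 hashes to 0; slot 0 is free => place at 0.
415 hashes to 2; slot 2 is free => place at 2.
877 hashes to 2; 2 taken => place at 3.
709 hashes to 2; 2,3 taken => place at 4.
458 hashes to 3; 3,4 taken => place at 5.
Table: [630, ∅, 415, 877, 709, 458, ∅]
Lookup 221: h=4, probe 4,5,6 → slot 6 empty, not found.

3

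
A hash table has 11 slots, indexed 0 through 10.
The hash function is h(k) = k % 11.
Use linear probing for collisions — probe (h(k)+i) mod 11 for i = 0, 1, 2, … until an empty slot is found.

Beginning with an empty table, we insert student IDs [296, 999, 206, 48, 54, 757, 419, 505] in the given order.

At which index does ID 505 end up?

3

296 hashes to 10; slot 10 is free => place at 10.
999 hashes to 9; slot 9 is free => place at 9.
206 hashes to 8; slot 8 is free => place at 8.
48 hashes to 4; slot 4 is free => place at 4.
54 hashes to 10; 10 taken => place at 0.
757 hashes to 9; 9,10,0 taken => place at 1.
419 hashes to 1; 1 taken => place at 2.
505 hashes to 10; 10,0,1,2 taken => place at 3.
Table: [54, 757, 419, 505, 48, ∅, ∅, ∅, 206, 999, 296]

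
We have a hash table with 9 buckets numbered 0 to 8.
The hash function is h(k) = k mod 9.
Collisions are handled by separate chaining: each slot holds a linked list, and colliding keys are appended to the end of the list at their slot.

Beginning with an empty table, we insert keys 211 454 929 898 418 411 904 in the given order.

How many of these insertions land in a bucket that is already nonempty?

211 -> bucket 4
454 -> bucket 4 (collision)
929 -> bucket 2
898 -> bucket 7
418 -> bucket 4 (collision)
411 -> bucket 6
904 -> bucket 4 (collision)
Final buckets:
0: .
1: .
2: 929
3: .
4: 211 -> 454 -> 418 -> 904
5: .
6: 411
7: 898
8: .

3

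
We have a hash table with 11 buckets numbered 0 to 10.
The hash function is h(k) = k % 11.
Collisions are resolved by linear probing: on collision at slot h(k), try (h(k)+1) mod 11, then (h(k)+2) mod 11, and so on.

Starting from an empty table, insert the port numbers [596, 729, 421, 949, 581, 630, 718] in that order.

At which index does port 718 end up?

596 hashes to 2; slot 2 is free -> place at 2.
729 hashes to 3; slot 3 is free -> place at 3.
421 hashes to 3; 3 taken -> place at 4.
949 hashes to 3; 3,4 taken -> place at 5.
581 hashes to 9; slot 9 is free -> place at 9.
630 hashes to 3; 3,4,5 taken -> place at 6.
718 hashes to 3; 3,4,5,6 taken -> place at 7.
Table: [—, —, 596, 729, 421, 949, 630, 718, —, 581, —]

7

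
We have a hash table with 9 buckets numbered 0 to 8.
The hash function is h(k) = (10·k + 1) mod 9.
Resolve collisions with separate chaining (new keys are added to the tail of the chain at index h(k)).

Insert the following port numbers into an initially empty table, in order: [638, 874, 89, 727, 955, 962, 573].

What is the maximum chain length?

638 → bucket 0
874 → bucket 2
89 → bucket 0 (collision)
727 → bucket 8
955 → bucket 2 (collision)
962 → bucket 0 (collision)
573 → bucket 7
Final buckets:
0: 638 -> 89 -> 962
1: -
2: 874 -> 955
3: -
4: -
5: -
6: -
7: 573
8: 727

3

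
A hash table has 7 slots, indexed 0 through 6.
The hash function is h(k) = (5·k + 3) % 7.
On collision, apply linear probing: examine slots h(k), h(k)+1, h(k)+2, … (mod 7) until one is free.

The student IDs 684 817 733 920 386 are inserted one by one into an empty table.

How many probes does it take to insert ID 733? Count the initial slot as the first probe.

684: h=0 -> slot 0
817: h=0, probe 0,1 -> slot 1
733: h=0, probe 0,1,2 -> slot 2
920: h=4 -> slot 4
386: h=1, probe 1,2,3 -> slot 3
Table: [684, 817, 733, 386, 920, ., .]

3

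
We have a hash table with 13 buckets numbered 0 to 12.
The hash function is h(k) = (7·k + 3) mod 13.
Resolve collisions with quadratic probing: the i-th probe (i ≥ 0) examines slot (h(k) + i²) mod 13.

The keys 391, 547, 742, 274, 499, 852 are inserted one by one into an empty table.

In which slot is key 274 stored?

6

Insert 391: h=10, slot 10 empty → index 10.
Insert 547: h=10, slot 10 occupied → index 11.
Insert 742: h=10, slots 10,11 occupied → index 1.
Insert 274: h=10, slots 10,11,1 occupied → index 6.
Insert 499: h=12, slot 12 empty → index 12.
Insert 852: h=0, slot 0 empty → index 0.
Table: [852, 742, ∅, ∅, ∅, ∅, 274, ∅, ∅, ∅, 391, 547, 499]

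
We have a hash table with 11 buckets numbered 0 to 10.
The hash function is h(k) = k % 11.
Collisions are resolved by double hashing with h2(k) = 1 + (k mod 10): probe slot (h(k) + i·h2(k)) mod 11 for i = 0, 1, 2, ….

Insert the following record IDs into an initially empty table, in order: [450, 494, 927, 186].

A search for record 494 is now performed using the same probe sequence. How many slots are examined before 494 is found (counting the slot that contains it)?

Insert 450: h=10, slot 10 empty => index 10.
Insert 494: h=10, h2=5, slot 10 occupied => index 4.
Insert 927: h=3, slot 3 empty => index 3.
Insert 186: h=10, h2=7, slot 10 occupied => index 6.
Table: [∅, ∅, ∅, 927, 494, ∅, 186, ∅, ∅, ∅, 450]
Lookup 494: h=10, h2=5, probe 10,4 → found at 4.

2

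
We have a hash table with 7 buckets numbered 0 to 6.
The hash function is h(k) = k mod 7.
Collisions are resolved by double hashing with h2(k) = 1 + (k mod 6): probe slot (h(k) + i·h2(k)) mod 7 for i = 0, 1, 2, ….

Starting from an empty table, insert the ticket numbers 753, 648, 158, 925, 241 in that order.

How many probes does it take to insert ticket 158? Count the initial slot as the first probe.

753 hashes to 4; slot 4 is free -> place at 4.
648 hashes to 4, h2=1; 4 taken -> place at 5.
158 hashes to 4, h2=3; 4 taken -> place at 0.
925 hashes to 1; slot 1 is free -> place at 1.
241 hashes to 3; slot 3 is free -> place at 3.
Table: [158, 925, ., 241, 753, 648, .]

2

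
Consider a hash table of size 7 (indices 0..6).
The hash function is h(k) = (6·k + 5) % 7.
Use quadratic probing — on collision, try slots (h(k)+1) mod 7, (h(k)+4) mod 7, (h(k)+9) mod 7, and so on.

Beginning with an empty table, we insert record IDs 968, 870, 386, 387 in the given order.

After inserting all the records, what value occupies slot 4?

870

968 hashes to 3; slot 3 is free => place at 3.
870 hashes to 3; 3 taken => place at 4.
386 hashes to 4; 4 taken => place at 5.
387 hashes to 3; 3,4 taken => place at 0.
Table: [387, ., ., 968, 870, 386, .]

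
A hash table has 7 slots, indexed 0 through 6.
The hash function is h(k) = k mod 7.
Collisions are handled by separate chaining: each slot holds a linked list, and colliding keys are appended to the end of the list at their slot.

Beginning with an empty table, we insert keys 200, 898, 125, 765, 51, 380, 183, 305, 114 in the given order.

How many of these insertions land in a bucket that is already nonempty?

Insert 200: h=4, bucket 4 empty -> new chain.
Insert 898: h=2, bucket 2 empty -> new chain.
Insert 125: h=6, bucket 6 empty -> new chain.
Insert 765: h=2, bucket 2 nonempty -> append to chain.
Insert 51: h=2, bucket 2 nonempty -> append to chain.
Insert 380: h=2, bucket 2 nonempty -> append to chain.
Insert 183: h=1, bucket 1 empty -> new chain.
Insert 305: h=4, bucket 4 nonempty -> append to chain.
Insert 114: h=2, bucket 2 nonempty -> append to chain.
Final buckets:
0: ∅
1: 183
2: 898 -> 765 -> 51 -> 380 -> 114
3: ∅
4: 200 -> 305
5: ∅
6: 125

5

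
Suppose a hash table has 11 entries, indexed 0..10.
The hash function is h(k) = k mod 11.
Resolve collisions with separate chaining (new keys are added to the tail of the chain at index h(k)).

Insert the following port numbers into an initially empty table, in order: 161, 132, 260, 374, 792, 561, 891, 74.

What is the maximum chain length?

5

Insert 161: h=7, bucket 7 empty → new chain.
Insert 132: h=0, bucket 0 empty → new chain.
Insert 260: h=7, bucket 7 nonempty → append to chain.
Insert 374: h=0, bucket 0 nonempty → append to chain.
Insert 792: h=0, bucket 0 nonempty → append to chain.
Insert 561: h=0, bucket 0 nonempty → append to chain.
Insert 891: h=0, bucket 0 nonempty → append to chain.
Insert 74: h=8, bucket 8 empty → new chain.
Final buckets:
0: 132 -> 374 -> 792 -> 561 -> 891
1: —
2: —
3: —
4: —
5: —
6: —
7: 161 -> 260
8: 74
9: —
10: —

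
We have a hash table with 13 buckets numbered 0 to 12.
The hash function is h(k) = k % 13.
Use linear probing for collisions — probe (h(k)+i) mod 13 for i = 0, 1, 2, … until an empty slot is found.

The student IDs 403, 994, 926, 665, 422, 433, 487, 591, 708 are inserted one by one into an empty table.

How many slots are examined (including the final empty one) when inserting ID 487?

3

403: h=0 -> slot 0
994: h=6 -> slot 6
926: h=3 -> slot 3
665: h=2 -> slot 2
422: h=6, probe 6,7 -> slot 7
433: h=4 -> slot 4
487: h=6, probe 6,7,8 -> slot 8
591: h=6, probe 6,7,8,9 -> slot 9
708: h=6, probe 6,7,8,9,10 -> slot 10
Table: [403, _, 665, 926, 433, _, 994, 422, 487, 591, 708, _, _]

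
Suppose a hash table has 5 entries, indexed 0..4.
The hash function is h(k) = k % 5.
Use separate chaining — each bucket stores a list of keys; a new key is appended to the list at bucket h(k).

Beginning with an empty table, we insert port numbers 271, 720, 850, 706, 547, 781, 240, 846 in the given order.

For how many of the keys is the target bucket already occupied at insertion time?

Insert 271: h=1, bucket 1 empty → new chain.
Insert 720: h=0, bucket 0 empty → new chain.
Insert 850: h=0, bucket 0 nonempty → append to chain.
Insert 706: h=1, bucket 1 nonempty → append to chain.
Insert 547: h=2, bucket 2 empty → new chain.
Insert 781: h=1, bucket 1 nonempty → append to chain.
Insert 240: h=0, bucket 0 nonempty → append to chain.
Insert 846: h=1, bucket 1 nonempty → append to chain.
Final buckets:
0: 720 -> 850 -> 240
1: 271 -> 706 -> 781 -> 846
2: 547
3: _
4: _

5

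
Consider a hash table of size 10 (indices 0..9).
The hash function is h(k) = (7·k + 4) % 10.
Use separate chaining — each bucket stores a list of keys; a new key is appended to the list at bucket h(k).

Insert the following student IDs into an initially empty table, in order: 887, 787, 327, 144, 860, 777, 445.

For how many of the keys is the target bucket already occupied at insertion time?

887 -> bucket 3
787 -> bucket 3 (collision)
327 -> bucket 3 (collision)
144 -> bucket 2
860 -> bucket 4
777 -> bucket 3 (collision)
445 -> bucket 9
Final buckets:
0: .
1: .
2: 144
3: 887 -> 787 -> 327 -> 777
4: 860
5: .
6: .
7: .
8: .
9: 445

3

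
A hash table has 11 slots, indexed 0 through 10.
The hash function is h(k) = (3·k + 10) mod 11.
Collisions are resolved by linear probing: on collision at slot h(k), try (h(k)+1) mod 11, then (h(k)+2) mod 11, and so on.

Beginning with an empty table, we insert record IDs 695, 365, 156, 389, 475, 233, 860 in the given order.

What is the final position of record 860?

10

Insert 695: h=5, slot 5 empty => index 5.
Insert 365: h=5, slot 5 occupied => index 6.
Insert 156: h=5, slots 5,6 occupied => index 7.
Insert 389: h=0, slot 0 empty => index 0.
Insert 475: h=5, slots 5,6,7 occupied => index 8.
Insert 233: h=5, slots 5,6,7,8 occupied => index 9.
Insert 860: h=5, slots 5,6,7,8,9 occupied => index 10.
Table: [389, ∅, ∅, ∅, ∅, 695, 365, 156, 475, 233, 860]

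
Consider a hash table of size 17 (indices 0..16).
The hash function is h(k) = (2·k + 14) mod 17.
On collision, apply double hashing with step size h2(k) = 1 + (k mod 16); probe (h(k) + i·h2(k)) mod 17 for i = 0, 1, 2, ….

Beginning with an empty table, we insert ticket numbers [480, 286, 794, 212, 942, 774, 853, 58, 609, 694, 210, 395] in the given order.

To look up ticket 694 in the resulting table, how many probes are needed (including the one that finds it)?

4

480 hashes to 5; slot 5 is free => place at 5.
286 hashes to 8; slot 8 is free => place at 8.
794 hashes to 4; slot 4 is free => place at 4.
212 hashes to 13; slot 13 is free => place at 13.
942 hashes to 11; slot 11 is free => place at 11.
774 hashes to 15; slot 15 is free => place at 15.
853 hashes to 3; slot 3 is free => place at 3.
58 hashes to 11, h2=11; 11,5 taken => place at 16.
609 hashes to 8, h2=2; 8 taken => place at 10.
694 hashes to 8, h2=7; 8,15,5 taken => place at 12.
210 hashes to 9; slot 9 is free => place at 9.
395 hashes to 5, h2=12; 5 taken => place at 0.
Table: [395, _, _, 853, 794, 480, _, _, 286, 210, 609, 942, 694, 212, _, 774, 58]
Lookup 694: h=8, h2=7, probe 8,15,5,12 → found at 12.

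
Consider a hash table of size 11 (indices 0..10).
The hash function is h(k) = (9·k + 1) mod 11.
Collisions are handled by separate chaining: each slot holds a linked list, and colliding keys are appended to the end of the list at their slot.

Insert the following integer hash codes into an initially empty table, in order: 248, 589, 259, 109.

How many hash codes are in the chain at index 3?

1

Insert 248: h=0, bucket 0 empty -> new chain.
Insert 589: h=0, bucket 0 nonempty -> append to chain.
Insert 259: h=0, bucket 0 nonempty -> append to chain.
Insert 109: h=3, bucket 3 empty -> new chain.
Final buckets:
0: 248 -> 589 -> 259
1: .
2: .
3: 109
4: .
5: .
6: .
7: .
8: .
9: .
10: .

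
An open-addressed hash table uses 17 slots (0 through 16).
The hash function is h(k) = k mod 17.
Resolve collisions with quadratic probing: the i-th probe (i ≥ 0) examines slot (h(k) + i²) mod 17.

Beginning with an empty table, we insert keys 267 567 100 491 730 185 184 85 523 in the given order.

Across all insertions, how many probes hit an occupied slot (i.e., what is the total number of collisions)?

267 hashes to 12; slot 12 is free → place at 12.
567 hashes to 6; slot 6 is free → place at 6.
100 hashes to 15; slot 15 is free → place at 15.
491 hashes to 15; 15 taken → place at 16.
730 hashes to 16; 16 taken → place at 0.
185 hashes to 15; 15,16 taken → place at 2.
184 hashes to 14; slot 14 is free → place at 14.
85 hashes to 0; 0 taken → place at 1.
523 hashes to 13; slot 13 is free → place at 13.
Table: [730, 85, 185, ∅, ∅, ∅, 567, ∅, ∅, ∅, ∅, ∅, 267, 523, 184, 100, 491]

5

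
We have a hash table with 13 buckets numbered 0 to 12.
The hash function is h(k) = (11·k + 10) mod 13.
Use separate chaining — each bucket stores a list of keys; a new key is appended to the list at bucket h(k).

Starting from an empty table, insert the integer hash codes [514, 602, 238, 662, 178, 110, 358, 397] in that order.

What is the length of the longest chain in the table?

514 -> bucket 9
602 -> bucket 2
238 -> bucket 2 (collision)
662 -> bucket 12
178 -> bucket 5
110 -> bucket 11
358 -> bucket 9 (collision)
397 -> bucket 9 (collision)
Final buckets:
0: .
1: .
2: 602 -> 238
3: .
4: .
5: 178
6: .
7: .
8: .
9: 514 -> 358 -> 397
10: .
11: 110
12: 662

3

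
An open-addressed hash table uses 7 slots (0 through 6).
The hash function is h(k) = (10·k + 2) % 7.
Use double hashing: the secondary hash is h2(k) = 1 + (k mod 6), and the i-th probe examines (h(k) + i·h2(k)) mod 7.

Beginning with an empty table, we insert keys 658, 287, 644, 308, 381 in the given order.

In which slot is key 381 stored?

6

658: h=2 → slot 2
287: h=2, h2=6, probe 2,1 → slot 1
644: h=2, h2=3, probe 2,5 → slot 5
308: h=2, h2=3, probe 2,5,1,4 → slot 4
381: h=4, h2=4, probe 4,1,5,2,6 → slot 6
Table: [-, 287, 658, -, 308, 644, 381]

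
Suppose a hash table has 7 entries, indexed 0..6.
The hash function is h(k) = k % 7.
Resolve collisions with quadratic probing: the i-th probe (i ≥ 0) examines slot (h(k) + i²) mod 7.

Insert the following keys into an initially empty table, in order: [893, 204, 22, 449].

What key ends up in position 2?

893: h=4 -> slot 4
204: h=1 -> slot 1
22: h=1, probe 1,2 -> slot 2
449: h=1, probe 1,2,5 -> slot 5
Table: [∅, 204, 22, ∅, 893, 449, ∅]

22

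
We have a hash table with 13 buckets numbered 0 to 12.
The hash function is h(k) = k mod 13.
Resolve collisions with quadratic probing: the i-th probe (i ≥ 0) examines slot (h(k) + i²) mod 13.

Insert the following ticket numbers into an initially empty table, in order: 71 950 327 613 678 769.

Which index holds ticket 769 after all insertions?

5

Insert 71: h=6, slot 6 empty → index 6.
Insert 950: h=1, slot 1 empty → index 1.
Insert 327: h=2, slot 2 empty → index 2.
Insert 613: h=2, slot 2 occupied → index 3.
Insert 678: h=2, slots 2,3,6 occupied → index 11.
Insert 769: h=2, slots 2,3,6,11 occupied → index 5.
Table: [-, 950, 327, 613, -, 769, 71, -, -, -, -, 678, -]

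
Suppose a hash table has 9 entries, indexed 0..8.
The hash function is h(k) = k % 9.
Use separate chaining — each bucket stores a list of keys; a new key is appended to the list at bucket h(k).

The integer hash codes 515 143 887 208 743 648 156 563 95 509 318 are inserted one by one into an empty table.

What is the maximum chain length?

515 -> bucket 2
143 -> bucket 8
887 -> bucket 5
208 -> bucket 1
743 -> bucket 5 (collision)
648 -> bucket 0
156 -> bucket 3
563 -> bucket 5 (collision)
95 -> bucket 5 (collision)
509 -> bucket 5 (collision)
318 -> bucket 3 (collision)
Final buckets:
0: 648
1: 208
2: 515
3: 156 -> 318
4: ∅
5: 887 -> 743 -> 563 -> 95 -> 509
6: ∅
7: ∅
8: 143

5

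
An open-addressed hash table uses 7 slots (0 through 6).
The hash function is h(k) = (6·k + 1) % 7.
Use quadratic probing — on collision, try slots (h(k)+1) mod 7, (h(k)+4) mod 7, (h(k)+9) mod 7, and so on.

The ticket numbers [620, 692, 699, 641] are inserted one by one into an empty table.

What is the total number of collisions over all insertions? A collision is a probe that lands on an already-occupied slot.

2

Insert 620: h=4, slot 4 empty => index 4.
Insert 692: h=2, slot 2 empty => index 2.
Insert 699: h=2, slot 2 occupied => index 3.
Insert 641: h=4, slot 4 occupied => index 5.
Table: [., ., 692, 699, 620, 641, .]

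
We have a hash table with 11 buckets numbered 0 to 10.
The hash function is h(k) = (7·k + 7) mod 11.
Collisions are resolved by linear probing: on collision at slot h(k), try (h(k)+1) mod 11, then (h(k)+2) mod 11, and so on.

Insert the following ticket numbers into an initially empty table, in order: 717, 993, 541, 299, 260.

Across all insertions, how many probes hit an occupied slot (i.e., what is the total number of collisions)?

717 hashes to 10; slot 10 is free -> place at 10.
993 hashes to 6; slot 6 is free -> place at 6.
541 hashes to 10; 10 taken -> place at 0.
299 hashes to 10; 10,0 taken -> place at 1.
260 hashes to 1; 1 taken -> place at 2.
Table: [541, 299, 260, -, -, -, 993, -, -, -, 717]

4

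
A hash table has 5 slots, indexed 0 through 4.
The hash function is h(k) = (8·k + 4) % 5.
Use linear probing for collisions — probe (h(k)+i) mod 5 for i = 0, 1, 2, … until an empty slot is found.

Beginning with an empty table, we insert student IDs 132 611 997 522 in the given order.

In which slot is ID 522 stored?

Insert 132: h=0, slot 0 empty -> index 0.
Insert 611: h=2, slot 2 empty -> index 2.
Insert 997: h=0, slot 0 occupied -> index 1.
Insert 522: h=0, slots 0,1,2 occupied -> index 3.
Table: [132, 997, 611, 522, -]

3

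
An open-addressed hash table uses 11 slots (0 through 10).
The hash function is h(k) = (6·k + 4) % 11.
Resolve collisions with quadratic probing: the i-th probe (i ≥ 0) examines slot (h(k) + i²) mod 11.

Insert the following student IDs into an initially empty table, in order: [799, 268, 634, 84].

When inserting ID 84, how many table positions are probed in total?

799 hashes to 2; slot 2 is free → place at 2.
268 hashes to 6; slot 6 is free → place at 6.
634 hashes to 2; 2 taken → place at 3.
84 hashes to 2; 2,3,6 taken → place at 0.
Table: [84, -, 799, 634, -, -, 268, -, -, -, -]

4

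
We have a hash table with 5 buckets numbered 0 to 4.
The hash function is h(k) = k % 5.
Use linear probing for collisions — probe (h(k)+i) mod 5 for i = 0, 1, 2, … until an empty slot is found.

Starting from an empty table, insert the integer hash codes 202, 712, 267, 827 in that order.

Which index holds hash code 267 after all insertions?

202 hashes to 2; slot 2 is free → place at 2.
712 hashes to 2; 2 taken → place at 3.
267 hashes to 2; 2,3 taken → place at 4.
827 hashes to 2; 2,3,4 taken → place at 0.
Table: [827, ∅, 202, 712, 267]

4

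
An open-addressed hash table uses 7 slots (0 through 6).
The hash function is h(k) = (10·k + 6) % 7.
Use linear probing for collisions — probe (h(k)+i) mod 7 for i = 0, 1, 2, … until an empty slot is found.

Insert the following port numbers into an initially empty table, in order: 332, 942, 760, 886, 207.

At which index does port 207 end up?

332: h=1 => slot 1
942: h=4 => slot 4
760: h=4, probe 4,5 => slot 5
886: h=4, probe 4,5,6 => slot 6
207: h=4, probe 4,5,6,0 => slot 0
Table: [207, 332, —, —, 942, 760, 886]

0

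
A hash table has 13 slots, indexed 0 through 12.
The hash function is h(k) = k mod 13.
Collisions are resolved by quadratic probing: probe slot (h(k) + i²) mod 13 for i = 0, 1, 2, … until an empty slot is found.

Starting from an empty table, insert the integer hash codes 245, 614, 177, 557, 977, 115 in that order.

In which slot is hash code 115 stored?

7

245 hashes to 11; slot 11 is free → place at 11.
614 hashes to 3; slot 3 is free → place at 3.
177 hashes to 8; slot 8 is free → place at 8.
557 hashes to 11; 11 taken → place at 12.
977 hashes to 2; slot 2 is free → place at 2.
115 hashes to 11; 11,12,2 taken → place at 7.
Table: [—, —, 977, 614, —, —, —, 115, 177, —, —, 245, 557]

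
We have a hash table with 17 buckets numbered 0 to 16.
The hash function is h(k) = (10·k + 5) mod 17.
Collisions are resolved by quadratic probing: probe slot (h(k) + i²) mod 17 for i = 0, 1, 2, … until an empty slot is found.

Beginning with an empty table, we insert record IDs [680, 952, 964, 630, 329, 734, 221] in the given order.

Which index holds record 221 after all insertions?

Insert 680: h=5, slot 5 empty => index 5.
Insert 952: h=5, slot 5 occupied => index 6.
Insert 964: h=6, slot 6 occupied => index 7.
Insert 630: h=15, slot 15 empty => index 15.
Insert 329: h=14, slot 14 empty => index 14.
Insert 734: h=1, slot 1 empty => index 1.
Insert 221: h=5, slots 5,6 occupied => index 9.
Table: [-, 734, -, -, -, 680, 952, 964, -, 221, -, -, -, -, 329, 630, -]

9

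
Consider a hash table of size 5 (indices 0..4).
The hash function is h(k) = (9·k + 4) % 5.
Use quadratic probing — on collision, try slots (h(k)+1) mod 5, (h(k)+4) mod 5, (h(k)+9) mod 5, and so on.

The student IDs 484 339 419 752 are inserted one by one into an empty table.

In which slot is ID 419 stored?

4

484 hashes to 0; slot 0 is free → place at 0.
339 hashes to 0; 0 taken → place at 1.
419 hashes to 0; 0,1 taken → place at 4.
752 hashes to 2; slot 2 is free → place at 2.
Table: [484, 339, 752, -, 419]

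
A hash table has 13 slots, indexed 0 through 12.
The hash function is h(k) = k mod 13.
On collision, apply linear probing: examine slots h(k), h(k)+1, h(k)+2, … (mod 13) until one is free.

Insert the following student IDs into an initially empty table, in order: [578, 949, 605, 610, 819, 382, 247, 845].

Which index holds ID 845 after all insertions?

3

578: h=6 => slot 6
949: h=0 => slot 0
605: h=7 => slot 7
610: h=12 => slot 12
819: h=0, probe 0,1 => slot 1
382: h=5 => slot 5
247: h=0, probe 0,1,2 => slot 2
845: h=0, probe 0,1,2,3 => slot 3
Table: [949, 819, 247, 845, —, 382, 578, 605, —, —, —, —, 610]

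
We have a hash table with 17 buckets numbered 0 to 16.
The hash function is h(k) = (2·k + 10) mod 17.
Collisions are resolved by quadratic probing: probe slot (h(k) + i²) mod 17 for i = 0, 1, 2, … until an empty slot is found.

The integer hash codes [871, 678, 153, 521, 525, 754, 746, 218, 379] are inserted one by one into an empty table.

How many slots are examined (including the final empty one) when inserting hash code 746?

871 hashes to 1; slot 1 is free => place at 1.
678 hashes to 6; slot 6 is free => place at 6.
153 hashes to 10; slot 10 is free => place at 10.
521 hashes to 15; slot 15 is free => place at 15.
525 hashes to 6; 6 taken => place at 7.
754 hashes to 5; slot 5 is free => place at 5.
746 hashes to 6; 6,7,10,15,5 taken => place at 14.
218 hashes to 4; slot 4 is free => place at 4.
379 hashes to 3; slot 3 is free => place at 3.
Table: [-, 871, -, 379, 218, 754, 678, 525, -, -, 153, -, -, -, 746, 521, -]

6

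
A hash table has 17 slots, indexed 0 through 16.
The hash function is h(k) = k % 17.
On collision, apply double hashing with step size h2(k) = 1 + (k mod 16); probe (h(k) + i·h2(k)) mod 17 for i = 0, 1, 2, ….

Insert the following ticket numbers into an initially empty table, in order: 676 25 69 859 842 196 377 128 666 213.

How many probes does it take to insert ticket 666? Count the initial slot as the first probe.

676: h=13 -> slot 13
25: h=8 -> slot 8
69: h=1 -> slot 1
859: h=9 -> slot 9
842: h=9, h2=11, probe 9,3 -> slot 3
196: h=9, h2=5, probe 9,14 -> slot 14
377: h=3, h2=10, probe 3,13,6 -> slot 6
128: h=9, h2=1, probe 9,10 -> slot 10
666: h=3, h2=11, probe 3,14,8,2 -> slot 2
213: h=9, h2=6, probe 9,15 -> slot 15
Table: [., 69, 666, 842, ., ., 377, ., 25, 859, 128, ., ., 676, 196, 213, .]

4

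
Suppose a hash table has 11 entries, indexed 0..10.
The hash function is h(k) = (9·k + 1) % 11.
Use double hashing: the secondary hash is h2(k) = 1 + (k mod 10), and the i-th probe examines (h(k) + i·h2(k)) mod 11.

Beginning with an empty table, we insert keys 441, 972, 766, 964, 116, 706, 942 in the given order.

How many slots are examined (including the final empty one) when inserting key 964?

2

441: h=10 -> slot 10
972: h=4 -> slot 4
766: h=9 -> slot 9
964: h=9, h2=5, probe 9,3 -> slot 3
116: h=0 -> slot 0
706: h=8 -> slot 8
942: h=9, h2=3, probe 9,1 -> slot 1
Table: [116, 942, —, 964, 972, —, —, —, 706, 766, 441]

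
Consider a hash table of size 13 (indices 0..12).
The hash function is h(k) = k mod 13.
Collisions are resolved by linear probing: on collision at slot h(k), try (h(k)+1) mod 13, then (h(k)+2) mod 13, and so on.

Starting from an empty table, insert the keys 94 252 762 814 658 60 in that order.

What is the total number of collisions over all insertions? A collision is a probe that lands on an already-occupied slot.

6

Insert 94: h=3, slot 3 empty -> index 3.
Insert 252: h=5, slot 5 empty -> index 5.
Insert 762: h=8, slot 8 empty -> index 8.
Insert 814: h=8, slot 8 occupied -> index 9.
Insert 658: h=8, slots 8,9 occupied -> index 10.
Insert 60: h=8, slots 8,9,10 occupied -> index 11.
Table: [_, _, _, 94, _, 252, _, _, 762, 814, 658, 60, _]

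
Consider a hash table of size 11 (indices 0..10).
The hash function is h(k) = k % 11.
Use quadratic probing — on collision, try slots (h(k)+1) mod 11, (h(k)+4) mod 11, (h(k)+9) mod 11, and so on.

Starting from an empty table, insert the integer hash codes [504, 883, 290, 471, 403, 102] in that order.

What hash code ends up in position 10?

471

504: h=9 -> slot 9
883: h=3 -> slot 3
290: h=4 -> slot 4
471: h=9, probe 9,10 -> slot 10
403: h=7 -> slot 7
102: h=3, probe 3,4,7,1 -> slot 1
Table: [—, 102, —, 883, 290, —, —, 403, —, 504, 471]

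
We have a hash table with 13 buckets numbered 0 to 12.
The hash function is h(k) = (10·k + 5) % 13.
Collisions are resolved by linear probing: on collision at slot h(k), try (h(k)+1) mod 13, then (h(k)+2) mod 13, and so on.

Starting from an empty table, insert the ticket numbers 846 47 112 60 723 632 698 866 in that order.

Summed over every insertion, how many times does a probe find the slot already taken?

15

Insert 846: h=2, slot 2 empty → index 2.
Insert 47: h=7, slot 7 empty → index 7.
Insert 112: h=7, slot 7 occupied → index 8.
Insert 60: h=7, slots 7,8 occupied → index 9.
Insert 723: h=7, slots 7,8,9 occupied → index 10.
Insert 632: h=7, slots 7,8,9,10 occupied → index 11.
Insert 698: h=4, slot 4 empty → index 4.
Insert 866: h=7, slots 7,8,9,10,11 occupied → index 12.
Table: [_, _, 846, _, 698, _, _, 47, 112, 60, 723, 632, 866]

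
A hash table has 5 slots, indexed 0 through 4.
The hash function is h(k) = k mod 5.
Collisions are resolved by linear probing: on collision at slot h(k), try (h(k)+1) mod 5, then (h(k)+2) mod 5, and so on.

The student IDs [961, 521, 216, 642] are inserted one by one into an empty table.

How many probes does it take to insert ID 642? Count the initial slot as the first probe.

Insert 961: h=1, slot 1 empty → index 1.
Insert 521: h=1, slot 1 occupied → index 2.
Insert 216: h=1, slots 1,2 occupied → index 3.
Insert 642: h=2, slots 2,3 occupied → index 4.
Table: [., 961, 521, 216, 642]

3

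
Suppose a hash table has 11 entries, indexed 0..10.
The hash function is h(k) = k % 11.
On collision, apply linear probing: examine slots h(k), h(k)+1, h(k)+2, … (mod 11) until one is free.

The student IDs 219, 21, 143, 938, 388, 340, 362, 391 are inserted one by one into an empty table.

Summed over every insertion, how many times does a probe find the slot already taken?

219 hashes to 10; slot 10 is free => place at 10.
21 hashes to 10; 10 taken => place at 0.
143 hashes to 0; 0 taken => place at 1.
938 hashes to 3; slot 3 is free => place at 3.
388 hashes to 3; 3 taken => place at 4.
340 hashes to 10; 10,0,1 taken => place at 2.
362 hashes to 10; 10,0,1,2,3,4 taken => place at 5.
391 hashes to 6; slot 6 is free => place at 6.
Table: [21, 143, 340, 938, 388, 362, 391, —, —, —, 219]

12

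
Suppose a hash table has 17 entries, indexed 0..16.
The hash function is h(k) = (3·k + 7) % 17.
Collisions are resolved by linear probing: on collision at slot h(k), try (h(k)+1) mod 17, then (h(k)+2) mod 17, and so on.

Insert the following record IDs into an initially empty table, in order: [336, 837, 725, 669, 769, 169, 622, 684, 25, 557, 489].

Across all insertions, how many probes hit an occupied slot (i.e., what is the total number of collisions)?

336 hashes to 12; slot 12 is free -> place at 12.
837 hashes to 2; slot 2 is free -> place at 2.
725 hashes to 6; slot 6 is free -> place at 6.
669 hashes to 8; slot 8 is free -> place at 8.
769 hashes to 2; 2 taken -> place at 3.
169 hashes to 4; slot 4 is free -> place at 4.
622 hashes to 3; 3,4 taken -> place at 5.
684 hashes to 2; 2,3,4,5,6 taken -> place at 7.
25 hashes to 14; slot 14 is free -> place at 14.
557 hashes to 12; 12 taken -> place at 13.
489 hashes to 12; 12,13,14 taken -> place at 15.
Table: [., ., 837, 769, 169, 622, 725, 684, 669, ., ., ., 336, 557, 25, 489, .]

12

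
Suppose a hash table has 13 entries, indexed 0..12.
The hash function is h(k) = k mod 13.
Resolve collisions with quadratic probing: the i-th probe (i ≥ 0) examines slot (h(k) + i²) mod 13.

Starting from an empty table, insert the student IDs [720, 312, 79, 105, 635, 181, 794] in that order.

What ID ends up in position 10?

720: h=5 → slot 5
312: h=0 → slot 0
79: h=1 → slot 1
105: h=1, probe 1,2 → slot 2
635: h=11 → slot 11
181: h=12 → slot 12
794: h=1, probe 1,2,5,10 → slot 10
Table: [312, 79, 105, —, —, 720, —, —, —, —, 794, 635, 181]

794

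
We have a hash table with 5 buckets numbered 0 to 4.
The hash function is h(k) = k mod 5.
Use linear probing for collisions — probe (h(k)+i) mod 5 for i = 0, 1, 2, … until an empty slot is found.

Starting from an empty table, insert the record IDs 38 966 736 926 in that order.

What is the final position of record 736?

38: h=3 → slot 3
966: h=1 → slot 1
736: h=1, probe 1,2 → slot 2
926: h=1, probe 1,2,3,4 → slot 4
Table: [-, 966, 736, 38, 926]

2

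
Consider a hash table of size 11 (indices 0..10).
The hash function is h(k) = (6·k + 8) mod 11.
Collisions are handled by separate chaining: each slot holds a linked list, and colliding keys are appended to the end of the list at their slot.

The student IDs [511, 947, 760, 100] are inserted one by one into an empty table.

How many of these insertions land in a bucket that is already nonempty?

Insert 511: h=5, bucket 5 empty → new chain.
Insert 947: h=3, bucket 3 empty → new chain.
Insert 760: h=3, bucket 3 nonempty → append to chain.
Insert 100: h=3, bucket 3 nonempty → append to chain.
Final buckets:
0: _
1: _
2: _
3: 947 -> 760 -> 100
4: _
5: 511
6: _
7: _
8: _
9: _
10: _

2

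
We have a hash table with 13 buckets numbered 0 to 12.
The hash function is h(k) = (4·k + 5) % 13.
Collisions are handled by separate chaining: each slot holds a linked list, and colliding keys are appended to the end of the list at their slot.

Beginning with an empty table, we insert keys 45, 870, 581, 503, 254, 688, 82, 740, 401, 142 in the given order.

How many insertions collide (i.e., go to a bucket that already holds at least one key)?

4

45 → bucket 3
870 → bucket 1
581 → bucket 2
503 → bucket 2 (collision)
254 → bucket 7
688 → bucket 1 (collision)
82 → bucket 8
740 → bucket 1 (collision)
401 → bucket 10
142 → bucket 1 (collision)
Final buckets:
0: .
1: 870 -> 688 -> 740 -> 142
2: 581 -> 503
3: 45
4: .
5: .
6: .
7: 254
8: 82
9: .
10: 401
11: .
12: .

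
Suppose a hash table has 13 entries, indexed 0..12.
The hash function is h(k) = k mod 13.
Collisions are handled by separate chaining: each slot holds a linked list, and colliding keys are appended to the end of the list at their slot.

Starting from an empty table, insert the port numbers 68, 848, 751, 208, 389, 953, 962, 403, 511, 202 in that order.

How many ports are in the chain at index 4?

2

68 → bucket 3
848 → bucket 3 (collision)
751 → bucket 10
208 → bucket 0
389 → bucket 12
953 → bucket 4
962 → bucket 0 (collision)
403 → bucket 0 (collision)
511 → bucket 4 (collision)
202 → bucket 7
Final buckets:
0: 208 -> 962 -> 403
1: ∅
2: ∅
3: 68 -> 848
4: 953 -> 511
5: ∅
6: ∅
7: 202
8: ∅
9: ∅
10: 751
11: ∅
12: 389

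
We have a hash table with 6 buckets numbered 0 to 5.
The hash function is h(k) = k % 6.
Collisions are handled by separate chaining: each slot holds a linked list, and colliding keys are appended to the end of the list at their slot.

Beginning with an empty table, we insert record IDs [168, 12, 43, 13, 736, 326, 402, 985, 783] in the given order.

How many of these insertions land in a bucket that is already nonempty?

168 -> bucket 0
12 -> bucket 0 (collision)
43 -> bucket 1
13 -> bucket 1 (collision)
736 -> bucket 4
326 -> bucket 2
402 -> bucket 0 (collision)
985 -> bucket 1 (collision)
783 -> bucket 3
Final buckets:
0: 168 -> 12 -> 402
1: 43 -> 13 -> 985
2: 326
3: 783
4: 736
5: -

4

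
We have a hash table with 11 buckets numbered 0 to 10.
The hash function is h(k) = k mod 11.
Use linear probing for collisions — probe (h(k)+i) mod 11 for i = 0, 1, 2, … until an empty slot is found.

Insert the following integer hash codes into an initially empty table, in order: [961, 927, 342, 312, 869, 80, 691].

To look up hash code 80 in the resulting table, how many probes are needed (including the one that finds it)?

4

961 hashes to 4; slot 4 is free -> place at 4.
927 hashes to 3; slot 3 is free -> place at 3.
342 hashes to 1; slot 1 is free -> place at 1.
312 hashes to 4; 4 taken -> place at 5.
869 hashes to 0; slot 0 is free -> place at 0.
80 hashes to 3; 3,4,5 taken -> place at 6.
691 hashes to 9; slot 9 is free -> place at 9.
Table: [869, 342, ∅, 927, 961, 312, 80, ∅, ∅, 691, ∅]
Lookup 80: h=3, probe 3,4,5,6 → found at 6.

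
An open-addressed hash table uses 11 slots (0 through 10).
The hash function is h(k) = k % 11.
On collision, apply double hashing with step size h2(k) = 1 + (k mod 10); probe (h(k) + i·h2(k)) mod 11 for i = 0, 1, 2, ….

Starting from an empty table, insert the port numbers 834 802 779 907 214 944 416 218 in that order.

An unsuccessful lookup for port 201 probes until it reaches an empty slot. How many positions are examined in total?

Insert 834: h=9, slot 9 empty => index 9.
Insert 802: h=10, slot 10 empty => index 10.
Insert 779: h=9, h2=10, slot 9 occupied => index 8.
Insert 907: h=5, slot 5 empty => index 5.
Insert 214: h=5, h2=5, slots 5,10 occupied => index 4.
Insert 944: h=9, h2=5, slot 9 occupied => index 3.
Insert 416: h=9, h2=7, slots 9,5 occupied => index 1.
Insert 218: h=9, h2=9, slot 9 occupied => index 7.
Table: [—, 416, —, 944, 214, 907, —, 218, 779, 834, 802]
Lookup 201: h=3, h2=2, probe 3,5,7,9,0 → slot 0 empty, not found.

5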